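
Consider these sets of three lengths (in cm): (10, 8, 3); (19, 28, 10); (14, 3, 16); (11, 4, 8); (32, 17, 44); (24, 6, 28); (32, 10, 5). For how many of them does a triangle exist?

(3,8,10): 3+8 > 10 → valid
(10,19,28): 10+19 > 28 → valid
(3,14,16): 3+14 > 16 → valid
(4,8,11): 4+8 > 11 → valid
(17,32,44): 17+32 > 44 → valid
(6,24,28): 6+24 > 28 → valid
(5,10,32): 5+10 ≤ 32 → not valid
6 of the 7 triples form a triangle.

6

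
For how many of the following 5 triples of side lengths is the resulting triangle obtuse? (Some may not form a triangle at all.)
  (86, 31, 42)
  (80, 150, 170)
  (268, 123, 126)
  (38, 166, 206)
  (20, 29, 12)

1

(86,31,42): 31+42 ≤ 86, not a triangle
(80,150,170): 80²+150² = 28900 = 170² → right
(268,123,126): 123+126 ≤ 268, not a triangle
(38,166,206): 38+166 ≤ 206, not a triangle
(20,29,12): 12²+20² = 544 < 841 = 29² → obtuse
1 of the 5 is obtuse.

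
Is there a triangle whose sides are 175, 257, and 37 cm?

No

The longest side is 257, but the other two sum to only 212.
212 < 257, so the triangle inequality fails.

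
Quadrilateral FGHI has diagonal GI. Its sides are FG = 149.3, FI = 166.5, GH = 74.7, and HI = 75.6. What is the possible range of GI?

17.2 < GI < 150.3

From triangle FGI: |149.3 − 166.5| < GI < 149.3 + 166.5, i.e. 17.2 < GI < 315.8.
From triangle HGI: 0.9 < GI < 150.3.
Both must hold, so GI lies in the intersection.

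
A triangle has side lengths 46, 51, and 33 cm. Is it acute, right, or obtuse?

Compare the square of the longest side to the sum of squares of the other two: 33² + 46² = 3205 > 2601 = 51².

acute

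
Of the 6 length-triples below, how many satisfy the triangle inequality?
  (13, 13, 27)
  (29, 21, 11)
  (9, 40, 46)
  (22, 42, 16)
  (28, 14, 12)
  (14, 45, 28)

2

(13,13,27): 13+13 ≤ 27 → not valid
(11,21,29): 11+21 > 29 → valid
(9,40,46): 9+40 > 46 → valid
(16,22,42): 16+22 ≤ 42 → not valid
(12,14,28): 12+14 ≤ 28 → not valid
(14,28,45): 14+28 ≤ 45 → not valid
2 of the 6 triples form a triangle.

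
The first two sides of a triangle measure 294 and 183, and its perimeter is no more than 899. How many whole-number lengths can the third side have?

311

Triangle inequality: 111 < x < 477. Perimeter ≤ 899 gives x ≤ 899 − 294 − 183 = 422.
So 111 < x ≤ 422; integers 112 through 422: 311 values.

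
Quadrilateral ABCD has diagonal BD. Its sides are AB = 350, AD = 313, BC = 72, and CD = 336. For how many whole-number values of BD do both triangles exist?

143

From triangle ABD: 37 < BD < 663.
From triangle CBD: 264 < BD < 408.
Intersection: 264 < BD < 408, so integers 265 through 407: 143 values.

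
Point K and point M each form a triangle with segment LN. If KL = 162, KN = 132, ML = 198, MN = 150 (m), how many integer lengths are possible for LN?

245

From triangle KLN: 30 < LN < 294.
From triangle MLN: 48 < LN < 348.
Intersection: 48 < LN < 294, so integers 49 through 293: 245 values.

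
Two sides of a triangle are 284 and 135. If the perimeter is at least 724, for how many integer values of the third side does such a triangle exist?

Triangle inequality: 149 < x < 419. Perimeter ≥ 724 gives x ≥ 724 − 284 − 135 = 305.
So 305 ≤ x < 419; integers 305 through 418: 114 values.

114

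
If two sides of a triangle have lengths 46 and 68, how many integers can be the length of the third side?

The third side lies in the open interval (22, 114).
Integers from 23 to 113 inclusive: 113 − 23 + 1 = 91.

91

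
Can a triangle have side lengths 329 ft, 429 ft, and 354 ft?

The longest side is 429, and the other two sum to 683.
Since 683 > 429, the triangle inequality holds.

Yes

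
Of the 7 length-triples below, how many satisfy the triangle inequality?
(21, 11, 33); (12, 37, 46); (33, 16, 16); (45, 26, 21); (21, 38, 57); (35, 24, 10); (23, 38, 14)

3

(11,21,33): 11+21 ≤ 33 → not valid
(12,37,46): 12+37 > 46 → valid
(16,16,33): 16+16 ≤ 33 → not valid
(21,26,45): 21+26 > 45 → valid
(21,38,57): 21+38 > 57 → valid
(10,24,35): 10+24 ≤ 35 → not valid
(14,23,38): 14+23 ≤ 38 → not valid
3 of the 7 triples form a triangle.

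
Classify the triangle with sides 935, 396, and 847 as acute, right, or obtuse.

Compare the square of the longest side to the sum of squares of the other two: 396² + 847² = 874225 = 935².

right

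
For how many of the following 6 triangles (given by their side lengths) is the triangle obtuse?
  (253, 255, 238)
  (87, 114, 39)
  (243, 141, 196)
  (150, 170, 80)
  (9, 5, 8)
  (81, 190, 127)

(253,255,238): 238²+253² = 120653 > 65025 = 255² → acute
(87,114,39): 39²+87² = 9090 < 12996 = 114² → obtuse
(243,141,196): 141²+196² = 58297 < 59049 = 243² → obtuse
(150,170,80): 80²+150² = 28900 = 170² → right
(9,5,8): 5²+8² = 89 > 81 = 9² → acute
(81,190,127): 81²+127² = 22690 < 36100 = 190² → obtuse
3 of the 6 are obtuse.

3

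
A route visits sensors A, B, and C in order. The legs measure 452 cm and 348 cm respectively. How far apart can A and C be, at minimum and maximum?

104 ≤ AC ≤ 800 cm

By the triangle inequality, |452 − 348| ≤ AC ≤ 452 + 348.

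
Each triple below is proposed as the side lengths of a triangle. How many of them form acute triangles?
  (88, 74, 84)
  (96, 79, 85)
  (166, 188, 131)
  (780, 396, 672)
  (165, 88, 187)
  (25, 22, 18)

4

(88,74,84): 74²+84² = 12532 > 7744 = 88² → acute
(96,79,85): 79²+85² = 13466 > 9216 = 96² → acute
(166,188,131): 131²+166² = 44717 > 35344 = 188² → acute
(780,396,672): 396²+672² = 608400 = 780² → right
(165,88,187): 88²+165² = 34969 = 187² → right
(25,22,18): 18²+22² = 808 > 625 = 25² → acute
4 of the 6 are acute.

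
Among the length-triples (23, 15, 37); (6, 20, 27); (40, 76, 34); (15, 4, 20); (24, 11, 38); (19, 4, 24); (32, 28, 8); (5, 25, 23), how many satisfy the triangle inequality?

(15,23,37): 15+23 > 37 → valid
(6,20,27): 6+20 ≤ 27 → not valid
(34,40,76): 34+40 ≤ 76 → not valid
(4,15,20): 4+15 ≤ 20 → not valid
(11,24,38): 11+24 ≤ 38 → not valid
(4,19,24): 4+19 ≤ 24 → not valid
(8,28,32): 8+28 > 32 → valid
(5,23,25): 5+23 > 25 → valid
3 of the 8 triples form a triangle.

3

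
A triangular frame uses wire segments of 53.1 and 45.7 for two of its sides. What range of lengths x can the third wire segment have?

By the triangle inequality, x must be less than 53.1 + 45.7 = 98.8 and greater than |53.1 − 45.7| = 7.4.

7.4 < x < 98.8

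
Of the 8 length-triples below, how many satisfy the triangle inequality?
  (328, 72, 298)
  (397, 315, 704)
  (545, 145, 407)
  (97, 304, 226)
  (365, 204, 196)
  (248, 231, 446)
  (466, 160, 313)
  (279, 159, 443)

7

(72,298,328): 72+298 > 328 → valid
(315,397,704): 315+397 > 704 → valid
(145,407,545): 145+407 > 545 → valid
(97,226,304): 97+226 > 304 → valid
(196,204,365): 196+204 > 365 → valid
(231,248,446): 231+248 > 446 → valid
(160,313,466): 160+313 > 466 → valid
(159,279,443): 159+279 ≤ 443 → not valid
7 of the 8 triples form a triangle.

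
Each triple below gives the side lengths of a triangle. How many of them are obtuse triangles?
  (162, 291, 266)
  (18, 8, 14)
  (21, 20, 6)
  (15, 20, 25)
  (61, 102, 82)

(162,291,266): 162²+266² = 97000 > 84681 = 291² → acute
(18,8,14): 8²+14² = 260 < 324 = 18² → obtuse
(21,20,6): 6²+20² = 436 < 441 = 21² → obtuse
(15,20,25): 15²+20² = 625 = 25² → right
(61,102,82): 61²+82² = 10445 > 10404 = 102² → acute
2 of the 5 are obtuse.

2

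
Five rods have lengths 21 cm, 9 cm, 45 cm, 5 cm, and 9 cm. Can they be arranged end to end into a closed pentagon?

No

For a pentagon, each side must be shorter than the sum of the others.
Here the longest side is 45, but the remaining 4 sides sum to only 44.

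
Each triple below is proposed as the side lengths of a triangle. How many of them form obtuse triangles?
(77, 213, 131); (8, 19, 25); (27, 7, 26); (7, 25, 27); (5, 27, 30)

(77,213,131): 77+131 ≤ 213, not a triangle
(8,19,25): 8²+19² = 425 < 625 = 25² → obtuse
(27,7,26): 7²+26² = 725 < 729 = 27² → obtuse
(7,25,27): 7²+25² = 674 < 729 = 27² → obtuse
(5,27,30): 5²+27² = 754 < 900 = 30² → obtuse
4 of the 5 are obtuse.

4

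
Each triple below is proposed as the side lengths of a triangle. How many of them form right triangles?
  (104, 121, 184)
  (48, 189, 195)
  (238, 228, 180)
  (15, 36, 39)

2

(104,121,184): 104²+121² = 25457 < 33856 = 184² → obtuse
(48,189,195): 48²+189² = 38025 = 195² → right
(238,228,180): 180²+228² = 84384 > 56644 = 238² → acute
(15,36,39): 15²+36² = 1521 = 39² → right
2 of the 4 are right.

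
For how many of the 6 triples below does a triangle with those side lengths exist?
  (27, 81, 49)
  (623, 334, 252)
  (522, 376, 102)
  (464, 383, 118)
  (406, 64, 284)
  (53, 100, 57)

(27,49,81): 27+49 ≤ 81 → not valid
(252,334,623): 252+334 ≤ 623 → not valid
(102,376,522): 102+376 ≤ 522 → not valid
(118,383,464): 118+383 > 464 → valid
(64,284,406): 64+284 ≤ 406 → not valid
(53,57,100): 53+57 > 100 → valid
2 of the 6 triples form a triangle.

2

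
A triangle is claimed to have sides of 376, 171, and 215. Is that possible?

Yes

The longest side is 376, and the other two sum to 386.
Since 386 > 376, the triangle inequality holds.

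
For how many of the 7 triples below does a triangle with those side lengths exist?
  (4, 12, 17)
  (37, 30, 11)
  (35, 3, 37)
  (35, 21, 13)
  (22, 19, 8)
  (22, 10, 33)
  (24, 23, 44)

(4,12,17): 4+12 ≤ 17 → not valid
(11,30,37): 11+30 > 37 → valid
(3,35,37): 3+35 > 37 → valid
(13,21,35): 13+21 ≤ 35 → not valid
(8,19,22): 8+19 > 22 → valid
(10,22,33): 10+22 ≤ 33 → not valid
(23,24,44): 23+24 > 44 → valid
4 of the 7 triples form a triangle.

4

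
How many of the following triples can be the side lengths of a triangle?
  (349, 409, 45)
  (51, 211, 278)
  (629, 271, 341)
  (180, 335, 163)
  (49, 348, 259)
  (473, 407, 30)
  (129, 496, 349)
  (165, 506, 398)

2

(45,349,409): 45+349 ≤ 409 → not valid
(51,211,278): 51+211 ≤ 278 → not valid
(271,341,629): 271+341 ≤ 629 → not valid
(163,180,335): 163+180 > 335 → valid
(49,259,348): 49+259 ≤ 348 → not valid
(30,407,473): 30+407 ≤ 473 → not valid
(129,349,496): 129+349 ≤ 496 → not valid
(165,398,506): 165+398 > 506 → valid
2 of the 8 triples form a triangle.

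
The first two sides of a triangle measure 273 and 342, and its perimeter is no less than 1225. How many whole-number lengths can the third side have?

Triangle inequality: 69 < x < 615. Perimeter ≥ 1225 gives x ≥ 1225 − 273 − 342 = 610.
So 610 ≤ x < 615; integers 610 through 614: 5 values.

5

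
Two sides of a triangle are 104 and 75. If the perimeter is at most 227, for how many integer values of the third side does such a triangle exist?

19

Triangle inequality: 29 < x < 179. Perimeter ≤ 227 gives x ≤ 227 − 104 − 75 = 48.
So 29 < x ≤ 48; integers 30 through 48: 19 values.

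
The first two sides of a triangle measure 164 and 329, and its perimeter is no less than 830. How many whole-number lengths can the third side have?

Triangle inequality: 165 < x < 493. Perimeter ≥ 830 gives x ≥ 830 − 164 − 329 = 337.
So 337 ≤ x < 493; integers 337 through 492: 156 values.

156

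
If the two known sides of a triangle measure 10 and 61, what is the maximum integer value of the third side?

The third side must be strictly less than 10 + 61 = 71.
The largest integer below 71 is 70.

70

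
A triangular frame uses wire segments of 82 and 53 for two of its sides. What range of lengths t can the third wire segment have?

By the triangle inequality, t must be less than 82 + 53 = 135 and greater than |82 − 53| = 29.

29 < t < 135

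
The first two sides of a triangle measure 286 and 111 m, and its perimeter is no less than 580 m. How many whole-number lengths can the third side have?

214

Triangle inequality: 175 < x < 397. Perimeter ≥ 580 gives x ≥ 580 − 286 − 111 = 183.
So 183 ≤ x < 397; integers 183 through 396: 214 values.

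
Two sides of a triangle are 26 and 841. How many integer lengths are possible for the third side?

The third side lies in the open interval (815, 867).
Integers from 816 to 866 inclusive: 866 − 816 + 1 = 51.

51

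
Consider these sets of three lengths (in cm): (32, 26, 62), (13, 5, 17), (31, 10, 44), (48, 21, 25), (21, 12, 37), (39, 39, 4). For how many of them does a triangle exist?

2

(26,32,62): 26+32 ≤ 62 → not valid
(5,13,17): 5+13 > 17 → valid
(10,31,44): 10+31 ≤ 44 → not valid
(21,25,48): 21+25 ≤ 48 → not valid
(12,21,37): 12+21 ≤ 37 → not valid
(4,39,39): 4+39 > 39 → valid
2 of the 6 triples form a triangle.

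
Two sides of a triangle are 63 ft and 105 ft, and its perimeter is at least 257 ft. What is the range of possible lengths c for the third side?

89 ≤ c < 168

Triangle inequality alone gives 42 < c < 168.
The perimeter condition gives c ≥ 257 − 63 − 105 = 89.
Intersecting the two: 89 ≤ c < 168.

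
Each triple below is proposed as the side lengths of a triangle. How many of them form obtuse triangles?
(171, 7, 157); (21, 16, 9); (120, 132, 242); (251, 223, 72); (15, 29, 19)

(171,7,157): 7+157 ≤ 171, not a triangle
(21,16,9): 9²+16² = 337 < 441 = 21² → obtuse
(120,132,242): 120²+132² = 31824 < 58564 = 242² → obtuse
(251,223,72): 72²+223² = 54913 < 63001 = 251² → obtuse
(15,29,19): 15²+19² = 586 < 841 = 29² → obtuse
4 of the 5 are obtuse.

4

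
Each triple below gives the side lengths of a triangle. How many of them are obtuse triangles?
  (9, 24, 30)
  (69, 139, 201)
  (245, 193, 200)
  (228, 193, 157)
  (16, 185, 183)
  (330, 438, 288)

3

(9,24,30): 9²+24² = 657 < 900 = 30² → obtuse
(69,139,201): 69²+139² = 24082 < 40401 = 201² → obtuse
(245,193,200): 193²+200² = 77249 > 60025 = 245² → acute
(228,193,157): 157²+193² = 61898 > 51984 = 228² → acute
(16,185,183): 16²+183² = 33745 < 34225 = 185² → obtuse
(330,438,288): 288²+330² = 191844 = 438² → right
3 of the 6 are obtuse.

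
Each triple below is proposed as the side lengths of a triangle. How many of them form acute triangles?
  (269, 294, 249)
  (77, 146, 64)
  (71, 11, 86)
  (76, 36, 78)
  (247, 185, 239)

(269,294,249): 249²+269² = 134362 > 86436 = 294² → acute
(77,146,64): 64+77 ≤ 146, not a triangle
(71,11,86): 11+71 ≤ 86, not a triangle
(76,36,78): 36²+76² = 7072 > 6084 = 78² → acute
(247,185,239): 185²+239² = 91346 > 61009 = 247² → acute
3 of the 5 are acute.

3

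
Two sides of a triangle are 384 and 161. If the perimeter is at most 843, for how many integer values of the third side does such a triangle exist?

75

Triangle inequality: 223 < x < 545. Perimeter ≤ 843 gives x ≤ 843 − 384 − 161 = 298.
So 223 < x ≤ 298; integers 224 through 298: 75 values.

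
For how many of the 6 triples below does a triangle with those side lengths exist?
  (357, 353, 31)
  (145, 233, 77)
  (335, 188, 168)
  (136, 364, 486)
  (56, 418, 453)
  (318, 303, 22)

5

(31,353,357): 31+353 > 357 → valid
(77,145,233): 77+145 ≤ 233 → not valid
(168,188,335): 168+188 > 335 → valid
(136,364,486): 136+364 > 486 → valid
(56,418,453): 56+418 > 453 → valid
(22,303,318): 22+303 > 318 → valid
5 of the 6 triples form a triangle.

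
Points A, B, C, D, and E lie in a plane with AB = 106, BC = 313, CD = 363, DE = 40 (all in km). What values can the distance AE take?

0 ≤ AE ≤ 822 km

The maximum is all hops collinear in one direction: 106 + 313 + 363 + 40 = 822.
The longest hop is 363; the others sum to 459. Since 363 ≤ 459, the path can fold back on itself completely, so the minimum distance is 0.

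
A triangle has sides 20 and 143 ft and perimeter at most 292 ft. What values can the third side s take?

123 < s ≤ 129

Triangle inequality alone gives 123 < s < 163.
The perimeter condition gives s ≤ 292 − 20 − 143 = 129.
Intersecting the two: 123 < s ≤ 129.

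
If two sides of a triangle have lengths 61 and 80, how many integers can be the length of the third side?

121

The third side lies in the open interval (19, 141).
Integers from 20 to 140 inclusive: 140 − 20 + 1 = 121.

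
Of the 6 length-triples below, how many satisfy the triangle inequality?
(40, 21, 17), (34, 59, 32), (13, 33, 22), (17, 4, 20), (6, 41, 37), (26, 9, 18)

5

(17,21,40): 17+21 ≤ 40 → not valid
(32,34,59): 32+34 > 59 → valid
(13,22,33): 13+22 > 33 → valid
(4,17,20): 4+17 > 20 → valid
(6,37,41): 6+37 > 41 → valid
(9,18,26): 9+18 > 26 → valid
5 of the 6 triples form a triangle.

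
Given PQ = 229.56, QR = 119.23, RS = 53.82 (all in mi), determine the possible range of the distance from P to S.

The maximum is all hops collinear in one direction: 229.56 + 119.23 + 53.82 = 402.61.
The longest hop is 229.56; the others sum to 173.05. Folding the others back against it leaves at least 229.56 − 173.05 = 56.51.

56.51 ≤ PS ≤ 402.61 mi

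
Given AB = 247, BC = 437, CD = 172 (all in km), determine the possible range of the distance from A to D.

18 ≤ AD ≤ 856 km

The maximum is all hops collinear in one direction: 247 + 437 + 172 = 856.
The longest hop is 437; the others sum to 419. Folding the others back against it leaves at least 437 − 419 = 18.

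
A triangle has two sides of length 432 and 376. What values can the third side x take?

56 < x < 808

By the triangle inequality, x must be less than 432 + 376 = 808 and greater than |432 − 376| = 56.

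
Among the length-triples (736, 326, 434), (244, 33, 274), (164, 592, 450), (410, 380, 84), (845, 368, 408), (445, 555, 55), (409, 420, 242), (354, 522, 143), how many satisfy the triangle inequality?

(326,434,736): 326+434 > 736 → valid
(33,244,274): 33+244 > 274 → valid
(164,450,592): 164+450 > 592 → valid
(84,380,410): 84+380 > 410 → valid
(368,408,845): 368+408 ≤ 845 → not valid
(55,445,555): 55+445 ≤ 555 → not valid
(242,409,420): 242+409 > 420 → valid
(143,354,522): 143+354 ≤ 522 → not valid
5 of the 8 triples form a triangle.

5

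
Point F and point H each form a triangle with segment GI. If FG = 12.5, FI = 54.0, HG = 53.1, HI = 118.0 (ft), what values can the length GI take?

64.9 < GI < 66.5

From triangle FGI: |12.5 − 54.0| < GI < 12.5 + 54.0, i.e. 41.5 < GI < 66.5.
From triangle HGI: 64.9 < GI < 171.1.
Both must hold, so GI lies in the intersection.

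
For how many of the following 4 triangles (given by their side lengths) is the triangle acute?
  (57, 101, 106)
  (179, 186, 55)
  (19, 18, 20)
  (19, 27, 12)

3

(57,101,106): 57²+101² = 13450 > 11236 = 106² → acute
(179,186,55): 55²+179² = 35066 > 34596 = 186² → acute
(19,18,20): 18²+19² = 685 > 400 = 20² → acute
(19,27,12): 12²+19² = 505 < 729 = 27² → obtuse
3 of the 4 are acute.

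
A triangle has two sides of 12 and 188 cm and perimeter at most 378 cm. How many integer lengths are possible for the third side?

2

Triangle inequality: 176 < x < 200. Perimeter ≤ 378 gives x ≤ 378 − 12 − 188 = 178.
So 176 < x ≤ 178; integers 177 through 178: 2 values.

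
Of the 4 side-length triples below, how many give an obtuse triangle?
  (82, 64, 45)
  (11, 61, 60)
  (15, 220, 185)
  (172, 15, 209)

1

(82,64,45): 45²+64² = 6121 < 6724 = 82² → obtuse
(11,61,60): 11²+60² = 3721 = 61² → right
(15,220,185): 15+185 ≤ 220, not a triangle
(172,15,209): 15+172 ≤ 209, not a triangle
1 of the 4 is obtuse.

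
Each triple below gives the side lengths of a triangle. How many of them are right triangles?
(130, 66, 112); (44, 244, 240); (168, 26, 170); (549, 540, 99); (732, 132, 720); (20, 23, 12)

(130,66,112): 66²+112² = 16900 = 130² → right
(44,244,240): 44²+240² = 59536 = 244² → right
(168,26,170): 26²+168² = 28900 = 170² → right
(549,540,99): 99²+540² = 301401 = 549² → right
(732,132,720): 132²+720² = 535824 = 732² → right
(20,23,12): 12²+20² = 544 > 529 = 23² → acute
5 of the 6 are right.

5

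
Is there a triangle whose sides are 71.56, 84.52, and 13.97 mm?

Yes

The longest side is 84.52, and the other two sum to 85.53.
Since 85.53 > 84.52, the triangle inequality holds.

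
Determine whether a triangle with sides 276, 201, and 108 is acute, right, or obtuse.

Compare the square of the longest side to the sum of squares of the other two: 108² + 201² = 52065 < 76176 = 276².

obtuse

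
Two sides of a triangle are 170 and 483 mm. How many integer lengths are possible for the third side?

339

The third side lies in the open interval (313, 653).
Integers from 314 to 652 inclusive: 652 − 314 + 1 = 339.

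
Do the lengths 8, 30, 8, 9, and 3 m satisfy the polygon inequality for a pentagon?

For a pentagon, each side must be shorter than the sum of the others.
Here the longest side is 30, but the remaining 4 sides sum to only 28.

No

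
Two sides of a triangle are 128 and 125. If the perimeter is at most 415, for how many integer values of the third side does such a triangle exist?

159

Triangle inequality: 3 < x < 253. Perimeter ≤ 415 gives x ≤ 415 − 128 − 125 = 162.
So 3 < x ≤ 162; integers 4 through 162: 159 values.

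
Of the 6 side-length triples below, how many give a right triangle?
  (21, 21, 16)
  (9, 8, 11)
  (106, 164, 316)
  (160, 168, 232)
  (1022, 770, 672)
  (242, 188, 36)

(21,21,16): 16²+21² = 697 > 441 = 21² → acute
(9,8,11): 8²+9² = 145 > 121 = 11² → acute
(106,164,316): 106+164 ≤ 316, not a triangle
(160,168,232): 160²+168² = 53824 = 232² → right
(1022,770,672): 672²+770² = 1044484 = 1022² → right
(242,188,36): 36+188 ≤ 242, not a triangle
2 of the 6 are right.

2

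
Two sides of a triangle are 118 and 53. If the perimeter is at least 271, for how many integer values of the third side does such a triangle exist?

Triangle inequality: 65 < x < 171. Perimeter ≥ 271 gives x ≥ 271 − 118 − 53 = 100.
So 100 ≤ x < 171; integers 100 through 170: 71 values.

71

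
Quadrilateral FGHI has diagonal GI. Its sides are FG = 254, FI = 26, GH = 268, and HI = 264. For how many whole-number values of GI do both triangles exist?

From triangle FGI: 228 < GI < 280.
From triangle HGI: 4 < GI < 532.
Intersection: 228 < GI < 280, so integers 229 through 279: 51 values.

51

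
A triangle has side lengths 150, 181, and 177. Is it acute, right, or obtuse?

acute

Compare the square of the longest side to the sum of squares of the other two: 150² + 177² = 53829 > 32761 = 181².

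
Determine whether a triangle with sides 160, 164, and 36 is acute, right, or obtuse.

right

Compare the square of the longest side to the sum of squares of the other two: 36² + 160² = 26896 = 164².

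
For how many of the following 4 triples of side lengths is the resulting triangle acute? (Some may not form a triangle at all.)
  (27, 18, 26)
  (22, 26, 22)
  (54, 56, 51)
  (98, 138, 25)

(27,18,26): 18²+26² = 1000 > 729 = 27² → acute
(22,26,22): 22²+22² = 968 > 676 = 26² → acute
(54,56,51): 51²+54² = 5517 > 3136 = 56² → acute
(98,138,25): 25+98 ≤ 138, not a triangle
3 of the 4 are acute.

3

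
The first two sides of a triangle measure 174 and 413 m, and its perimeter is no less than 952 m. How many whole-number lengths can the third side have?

222

Triangle inequality: 239 < x < 587. Perimeter ≥ 952 gives x ≥ 952 − 174 − 413 = 365.
So 365 ≤ x < 587; integers 365 through 586: 222 values.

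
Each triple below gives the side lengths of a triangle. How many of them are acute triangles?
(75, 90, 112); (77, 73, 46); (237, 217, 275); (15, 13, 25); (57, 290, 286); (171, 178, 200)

(75,90,112): 75²+90² = 13725 > 12544 = 112² → acute
(77,73,46): 46²+73² = 7445 > 5929 = 77² → acute
(237,217,275): 217²+237² = 103258 > 75625 = 275² → acute
(15,13,25): 13²+15² = 394 < 625 = 25² → obtuse
(57,290,286): 57²+286² = 85045 > 84100 = 290² → acute
(171,178,200): 171²+178² = 60925 > 40000 = 200² → acute
5 of the 6 are acute.

5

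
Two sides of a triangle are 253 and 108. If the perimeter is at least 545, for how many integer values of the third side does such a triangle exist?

177

Triangle inequality: 145 < x < 361. Perimeter ≥ 545 gives x ≥ 545 − 253 − 108 = 184.
So 184 ≤ x < 361; integers 184 through 360: 177 values.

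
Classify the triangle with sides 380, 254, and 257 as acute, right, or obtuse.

Compare the square of the longest side to the sum of squares of the other two: 254² + 257² = 130565 < 144400 = 380².

obtuse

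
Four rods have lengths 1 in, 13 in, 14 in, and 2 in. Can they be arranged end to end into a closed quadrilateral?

A quadrilateral exists iff every side is shorter than the sum of the others — equivalently, the longest side is less than the sum of the rest.
Longest side 14 < 16 (sum of the remaining 3), so yes.

Yes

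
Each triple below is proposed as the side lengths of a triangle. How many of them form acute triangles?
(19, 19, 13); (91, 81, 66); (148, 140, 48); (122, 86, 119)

(19,19,13): 13²+19² = 530 > 361 = 19² → acute
(91,81,66): 66²+81² = 10917 > 8281 = 91² → acute
(148,140,48): 48²+140² = 21904 = 148² → right
(122,86,119): 86²+119² = 21557 > 14884 = 122² → acute
3 of the 4 are acute.

3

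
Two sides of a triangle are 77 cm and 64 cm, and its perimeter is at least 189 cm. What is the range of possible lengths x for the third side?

48 ≤ x < 141

Triangle inequality alone gives 13 < x < 141.
The perimeter condition gives x ≥ 189 − 77 − 64 = 48.
Intersecting the two: 48 ≤ x < 141.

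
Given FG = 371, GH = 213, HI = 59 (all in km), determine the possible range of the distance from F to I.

99 ≤ FI ≤ 643 km

The maximum is all hops collinear in one direction: 371 + 213 + 59 = 643.
The longest hop is 371; the others sum to 272. Folding the others back against it leaves at least 371 − 272 = 99.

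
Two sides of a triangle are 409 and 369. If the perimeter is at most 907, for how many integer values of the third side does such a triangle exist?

89

Triangle inequality: 40 < x < 778. Perimeter ≤ 907 gives x ≤ 907 − 409 − 369 = 129.
So 40 < x ≤ 129; integers 41 through 129: 89 values.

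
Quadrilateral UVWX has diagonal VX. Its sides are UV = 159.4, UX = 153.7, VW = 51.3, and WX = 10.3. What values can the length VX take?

From triangle UVX: |159.4 − 153.7| < VX < 159.4 + 153.7, i.e. 5.7 < VX < 313.1.
From triangle WVX: 41.0 < VX < 61.6.
Both must hold, so VX lies in the intersection.

41.0 < VX < 61.6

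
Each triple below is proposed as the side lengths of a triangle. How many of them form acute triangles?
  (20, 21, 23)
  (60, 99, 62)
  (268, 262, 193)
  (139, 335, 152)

2

(20,21,23): 20²+21² = 841 > 529 = 23² → acute
(60,99,62): 60²+62² = 7444 < 9801 = 99² → obtuse
(268,262,193): 193²+262² = 105893 > 71824 = 268² → acute
(139,335,152): 139+152 ≤ 335, not a triangle
2 of the 4 are acute.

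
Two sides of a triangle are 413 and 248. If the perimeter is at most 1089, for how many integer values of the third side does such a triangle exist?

263

Triangle inequality: 165 < x < 661. Perimeter ≤ 1089 gives x ≤ 1089 − 413 − 248 = 428.
So 165 < x ≤ 428; integers 166 through 428: 263 values.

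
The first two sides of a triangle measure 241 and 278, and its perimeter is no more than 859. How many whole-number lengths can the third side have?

303

Triangle inequality: 37 < x < 519. Perimeter ≤ 859 gives x ≤ 859 − 241 − 278 = 340.
So 37 < x ≤ 340; integers 38 through 340: 303 values.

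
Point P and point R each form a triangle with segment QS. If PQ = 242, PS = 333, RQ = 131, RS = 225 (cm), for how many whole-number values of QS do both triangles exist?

261

From triangle PQS: 91 < QS < 575.
From triangle RQS: 94 < QS < 356.
Intersection: 94 < QS < 356, so integers 95 through 355: 261 values.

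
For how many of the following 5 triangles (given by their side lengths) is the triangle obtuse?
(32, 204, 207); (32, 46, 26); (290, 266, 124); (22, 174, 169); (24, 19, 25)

(32,204,207): 32²+204² = 42640 < 42849 = 207² → obtuse
(32,46,26): 26²+32² = 1700 < 2116 = 46² → obtuse
(290,266,124): 124²+266² = 86132 > 84100 = 290² → acute
(22,174,169): 22²+169² = 29045 < 30276 = 174² → obtuse
(24,19,25): 19²+24² = 937 > 625 = 25² → acute
3 of the 5 are obtuse.

3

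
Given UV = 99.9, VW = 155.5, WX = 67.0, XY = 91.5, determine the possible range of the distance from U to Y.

The maximum is all hops collinear in one direction: 99.9 + 155.5 + 67.0 + 91.5 = 413.9.
The longest hop is 155.5; the others sum to 258.4. Since 155.5 ≤ 258.4, the path can fold back on itself completely, so the minimum distance is 0.

0 ≤ UY ≤ 413.9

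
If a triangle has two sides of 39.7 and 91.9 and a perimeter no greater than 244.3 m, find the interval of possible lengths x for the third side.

52.2 < x ≤ 112.7

Triangle inequality alone gives 52.2 < x < 131.6.
The perimeter condition gives x ≤ 244.3 − 39.7 − 91.9 = 112.7.
Intersecting the two: 52.2 < x ≤ 112.7.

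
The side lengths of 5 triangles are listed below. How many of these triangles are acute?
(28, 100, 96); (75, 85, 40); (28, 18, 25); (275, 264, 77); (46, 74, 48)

1

(28,100,96): 28²+96² = 10000 = 100² → right
(75,85,40): 40²+75² = 7225 = 85² → right
(28,18,25): 18²+25² = 949 > 784 = 28² → acute
(275,264,77): 77²+264² = 75625 = 275² → right
(46,74,48): 46²+48² = 4420 < 5476 = 74² → obtuse
1 of the 5 is acute.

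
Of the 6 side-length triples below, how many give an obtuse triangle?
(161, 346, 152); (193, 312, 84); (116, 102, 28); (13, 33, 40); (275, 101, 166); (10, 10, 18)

(161,346,152): 152+161 ≤ 346, not a triangle
(193,312,84): 84+193 ≤ 312, not a triangle
(116,102,28): 28²+102² = 11188 < 13456 = 116² → obtuse
(13,33,40): 13²+33² = 1258 < 1600 = 40² → obtuse
(275,101,166): 101+166 ≤ 275, not a triangle
(10,10,18): 10²+10² = 200 < 324 = 18² → obtuse
3 of the 6 are obtuse.

3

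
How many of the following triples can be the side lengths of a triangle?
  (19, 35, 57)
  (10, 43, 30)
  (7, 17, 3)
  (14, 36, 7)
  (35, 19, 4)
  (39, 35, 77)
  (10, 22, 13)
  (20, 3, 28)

(19,35,57): 19+35 ≤ 57 → not valid
(10,30,43): 10+30 ≤ 43 → not valid
(3,7,17): 3+7 ≤ 17 → not valid
(7,14,36): 7+14 ≤ 36 → not valid
(4,19,35): 4+19 ≤ 35 → not valid
(35,39,77): 35+39 ≤ 77 → not valid
(10,13,22): 10+13 > 22 → valid
(3,20,28): 3+20 ≤ 28 → not valid
1 of the 8 triples forms a triangle.

1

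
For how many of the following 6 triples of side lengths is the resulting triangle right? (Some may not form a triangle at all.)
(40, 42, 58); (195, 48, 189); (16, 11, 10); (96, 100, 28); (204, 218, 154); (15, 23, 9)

(40,42,58): 40²+42² = 3364 = 58² → right
(195,48,189): 48²+189² = 38025 = 195² → right
(16,11,10): 10²+11² = 221 < 256 = 16² → obtuse
(96,100,28): 28²+96² = 10000 = 100² → right
(204,218,154): 154²+204² = 65332 > 47524 = 218² → acute
(15,23,9): 9²+15² = 306 < 529 = 23² → obtuse
3 of the 6 are right.

3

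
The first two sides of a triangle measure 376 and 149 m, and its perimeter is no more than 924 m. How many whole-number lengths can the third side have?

172

Triangle inequality: 227 < x < 525. Perimeter ≤ 924 gives x ≤ 924 − 376 − 149 = 399.
So 227 < x ≤ 399; integers 228 through 399: 172 values.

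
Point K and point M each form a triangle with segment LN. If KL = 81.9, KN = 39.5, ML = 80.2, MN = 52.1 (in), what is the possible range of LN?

42.4 < LN < 121.4

From triangle KLN: |81.9 − 39.5| < LN < 81.9 + 39.5, i.e. 42.4 < LN < 121.4.
From triangle MLN: 28.1 < LN < 132.3.
Both must hold, so LN lies in the intersection.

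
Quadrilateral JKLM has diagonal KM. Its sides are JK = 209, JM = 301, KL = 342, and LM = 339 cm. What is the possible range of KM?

92 < KM < 510

From triangle JKM: |209 − 301| < KM < 209 + 301, i.e. 92 < KM < 510.
From triangle LKM: 3 < KM < 681.
Both must hold, so KM lies in the intersection.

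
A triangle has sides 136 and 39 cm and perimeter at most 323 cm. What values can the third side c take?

97 < c ≤ 148

Triangle inequality alone gives 97 < c < 175.
The perimeter condition gives c ≤ 323 − 136 − 39 = 148.
Intersecting the two: 97 < c ≤ 148.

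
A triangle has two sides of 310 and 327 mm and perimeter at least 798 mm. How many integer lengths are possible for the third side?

476

Triangle inequality: 17 < x < 637. Perimeter ≥ 798 gives x ≥ 798 − 310 − 327 = 161.
So 161 ≤ x < 637; integers 161 through 636: 476 values.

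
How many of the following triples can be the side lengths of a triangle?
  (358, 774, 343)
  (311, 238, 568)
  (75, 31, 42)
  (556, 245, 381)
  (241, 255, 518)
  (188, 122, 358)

(343,358,774): 343+358 ≤ 774 → not valid
(238,311,568): 238+311 ≤ 568 → not valid
(31,42,75): 31+42 ≤ 75 → not valid
(245,381,556): 245+381 > 556 → valid
(241,255,518): 241+255 ≤ 518 → not valid
(122,188,358): 122+188 ≤ 358 → not valid
1 of the 6 triples forms a triangle.

1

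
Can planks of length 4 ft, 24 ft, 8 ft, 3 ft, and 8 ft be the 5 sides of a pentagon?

For a pentagon, each side must be shorter than the sum of the others.
Here the longest side is 24, but the remaining 4 sides sum to only 23.

No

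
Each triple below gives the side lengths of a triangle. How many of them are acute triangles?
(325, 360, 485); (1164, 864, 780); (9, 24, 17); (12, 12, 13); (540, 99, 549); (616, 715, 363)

1

(325,360,485): 325²+360² = 235225 = 485² → right
(1164,864,780): 780²+864² = 1354896 = 1164² → right
(9,24,17): 9²+17² = 370 < 576 = 24² → obtuse
(12,12,13): 12²+12² = 288 > 169 = 13² → acute
(540,99,549): 99²+540² = 301401 = 549² → right
(616,715,363): 363²+616² = 511225 = 715² → right
1 of the 6 is acute.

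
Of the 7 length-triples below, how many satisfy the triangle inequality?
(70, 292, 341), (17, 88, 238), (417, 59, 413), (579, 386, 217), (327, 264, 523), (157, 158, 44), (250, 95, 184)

(70,292,341): 70+292 > 341 → valid
(17,88,238): 17+88 ≤ 238 → not valid
(59,413,417): 59+413 > 417 → valid
(217,386,579): 217+386 > 579 → valid
(264,327,523): 264+327 > 523 → valid
(44,157,158): 44+157 > 158 → valid
(95,184,250): 95+184 > 250 → valid
6 of the 7 triples form a triangle.

6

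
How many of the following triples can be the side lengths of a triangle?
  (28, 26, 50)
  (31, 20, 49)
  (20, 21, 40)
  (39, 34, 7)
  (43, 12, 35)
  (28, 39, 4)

(26,28,50): 26+28 > 50 → valid
(20,31,49): 20+31 > 49 → valid
(20,21,40): 20+21 > 40 → valid
(7,34,39): 7+34 > 39 → valid
(12,35,43): 12+35 > 43 → valid
(4,28,39): 4+28 ≤ 39 → not valid
5 of the 6 triples form a triangle.

5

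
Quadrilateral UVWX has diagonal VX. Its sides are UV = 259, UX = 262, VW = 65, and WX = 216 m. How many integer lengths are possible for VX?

129

From triangle UVX: 3 < VX < 521.
From triangle WVX: 151 < VX < 281.
Intersection: 151 < VX < 281, so integers 152 through 280: 129 values.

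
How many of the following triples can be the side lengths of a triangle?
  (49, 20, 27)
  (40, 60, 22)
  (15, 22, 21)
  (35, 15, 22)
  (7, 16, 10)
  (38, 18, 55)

(20,27,49): 20+27 ≤ 49 → not valid
(22,40,60): 22+40 > 60 → valid
(15,21,22): 15+21 > 22 → valid
(15,22,35): 15+22 > 35 → valid
(7,10,16): 7+10 > 16 → valid
(18,38,55): 18+38 > 55 → valid
5 of the 6 triples form a triangle.

5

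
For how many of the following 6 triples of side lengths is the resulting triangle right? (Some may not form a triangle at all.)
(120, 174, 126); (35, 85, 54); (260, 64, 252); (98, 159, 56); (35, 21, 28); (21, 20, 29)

4

(120,174,126): 120²+126² = 30276 = 174² → right
(35,85,54): 35²+54² = 4141 < 7225 = 85² → obtuse
(260,64,252): 64²+252² = 67600 = 260² → right
(98,159,56): 56+98 ≤ 159, not a triangle
(35,21,28): 21²+28² = 1225 = 35² → right
(21,20,29): 20²+21² = 841 = 29² → right
4 of the 6 are right.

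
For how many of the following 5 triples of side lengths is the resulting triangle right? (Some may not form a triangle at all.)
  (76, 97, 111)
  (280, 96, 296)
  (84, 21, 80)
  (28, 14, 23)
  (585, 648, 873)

2

(76,97,111): 76²+97² = 15185 > 12321 = 111² → acute
(280,96,296): 96²+280² = 87616 = 296² → right
(84,21,80): 21²+80² = 6841 < 7056 = 84² → obtuse
(28,14,23): 14²+23² = 725 < 784 = 28² → obtuse
(585,648,873): 585²+648² = 762129 = 873² → right
2 of the 5 are right.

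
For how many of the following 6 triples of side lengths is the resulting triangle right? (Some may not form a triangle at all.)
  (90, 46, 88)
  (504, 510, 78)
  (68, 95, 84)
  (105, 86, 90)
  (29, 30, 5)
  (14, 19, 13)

1

(90,46,88): 46²+88² = 9860 > 8100 = 90² → acute
(504,510,78): 78²+504² = 260100 = 510² → right
(68,95,84): 68²+84² = 11680 > 9025 = 95² → acute
(105,86,90): 86²+90² = 15496 > 11025 = 105² → acute
(29,30,5): 5²+29² = 866 < 900 = 30² → obtuse
(14,19,13): 13²+14² = 365 > 361 = 19² → acute
1 of the 6 is right.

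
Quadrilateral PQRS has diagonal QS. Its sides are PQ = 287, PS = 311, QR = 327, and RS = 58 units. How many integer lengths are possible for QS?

115

From triangle PQS: 24 < QS < 598.
From triangle RQS: 269 < QS < 385.
Intersection: 269 < QS < 385, so integers 270 through 384: 115 values.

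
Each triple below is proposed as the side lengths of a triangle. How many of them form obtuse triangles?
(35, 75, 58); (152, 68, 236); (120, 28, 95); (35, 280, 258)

3

(35,75,58): 35²+58² = 4589 < 5625 = 75² → obtuse
(152,68,236): 68+152 ≤ 236, not a triangle
(120,28,95): 28²+95² = 9809 < 14400 = 120² → obtuse
(35,280,258): 35²+258² = 67789 < 78400 = 280² → obtuse
3 of the 4 are obtuse.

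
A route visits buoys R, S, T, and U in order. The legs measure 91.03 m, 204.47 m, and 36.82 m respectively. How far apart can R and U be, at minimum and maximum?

76.62 ≤ RU ≤ 332.32 m

The maximum is all hops collinear in one direction: 91.03 + 204.47 + 36.82 = 332.32.
The longest hop is 204.47; the others sum to 127.85. Folding the others back against it leaves at least 204.47 − 127.85 = 76.62.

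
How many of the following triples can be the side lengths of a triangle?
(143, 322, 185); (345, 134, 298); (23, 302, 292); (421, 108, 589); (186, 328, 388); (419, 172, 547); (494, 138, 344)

5

(143,185,322): 143+185 > 322 → valid
(134,298,345): 134+298 > 345 → valid
(23,292,302): 23+292 > 302 → valid
(108,421,589): 108+421 ≤ 589 → not valid
(186,328,388): 186+328 > 388 → valid
(172,419,547): 172+419 > 547 → valid
(138,344,494): 138+344 ≤ 494 → not valid
5 of the 7 triples form a triangle.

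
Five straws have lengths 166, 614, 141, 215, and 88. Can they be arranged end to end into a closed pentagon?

No

For a pentagon, each side must be shorter than the sum of the others.
Here the longest side is 614, but the remaining 4 sides sum to only 610.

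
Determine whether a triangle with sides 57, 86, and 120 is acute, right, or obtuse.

obtuse

Compare the square of the longest side to the sum of squares of the other two: 57² + 86² = 10645 < 14400 = 120².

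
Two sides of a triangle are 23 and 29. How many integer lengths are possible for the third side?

The third side lies in the open interval (6, 52).
Integers from 7 to 51 inclusive: 51 − 7 + 1 = 45.

45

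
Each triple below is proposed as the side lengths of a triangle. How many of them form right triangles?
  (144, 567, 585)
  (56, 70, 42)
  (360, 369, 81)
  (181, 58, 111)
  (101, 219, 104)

(144,567,585): 144²+567² = 342225 = 585² → right
(56,70,42): 42²+56² = 4900 = 70² → right
(360,369,81): 81²+360² = 136161 = 369² → right
(181,58,111): 58+111 ≤ 181, not a triangle
(101,219,104): 101+104 ≤ 219, not a triangle
3 of the 5 are right.

3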